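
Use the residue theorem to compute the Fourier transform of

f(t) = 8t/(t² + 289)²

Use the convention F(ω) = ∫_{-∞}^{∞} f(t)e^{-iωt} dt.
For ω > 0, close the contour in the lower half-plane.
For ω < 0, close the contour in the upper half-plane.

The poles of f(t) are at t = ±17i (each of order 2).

Let g(z) = f(z)e^{-iωz}; for large |z| the factor e^{-iωz} decays in the lower half-plane when ω > 0 and in the upper half-plane when ω < 0.

Case ω > 0 (lower half-plane, clockwise contour ⇒ F(ω) = -2πi·ΣRes):
  Res_{z = - 17 i} g(z) = \frac{2 \omega e^{- 17 \omega}}{17} (pole of order 2)
  F(ω) = -2πi·ΣRes = - \frac{4 i \pi \omega e^{- 17 \omega}}{17}

Case ω < 0 (upper half-plane, counterclockwise contour ⇒ F(ω) = +2πi·ΣRes):
  Res_{z = 17 i} g(z) = - \frac{2 \omega e^{17 \omega}}{17} (pole of order 2)
  F(ω) = 2πi·ΣRes = - \frac{4 i \pi \omega e^{17 \omega}}{17}

Both cases combine into a single formula in |ω|:

F(ω) = - \frac{4 i \pi \omega e^{- 17 \left|{\omega}\right|}}{17}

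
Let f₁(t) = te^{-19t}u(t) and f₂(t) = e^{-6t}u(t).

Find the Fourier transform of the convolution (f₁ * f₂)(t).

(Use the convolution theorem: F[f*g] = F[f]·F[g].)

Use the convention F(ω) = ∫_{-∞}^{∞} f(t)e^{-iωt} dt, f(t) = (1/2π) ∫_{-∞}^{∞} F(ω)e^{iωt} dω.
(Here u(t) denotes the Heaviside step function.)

F[f₁*f₂](ω) = \frac{1}{\left(i \omega + 6\right) \left(i \omega + 19\right)^{2}}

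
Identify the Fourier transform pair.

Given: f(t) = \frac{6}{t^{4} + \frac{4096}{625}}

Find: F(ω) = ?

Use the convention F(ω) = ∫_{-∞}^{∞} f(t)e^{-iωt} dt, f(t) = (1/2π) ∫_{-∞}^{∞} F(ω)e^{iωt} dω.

F(ω) = \frac{375 \pi e^{- \frac{4 \sqrt{2} \left|{\omega}\right|}{5}} \sin{\left(\frac{4 \sqrt{2} \left|{\omega}\right|}{5} + \frac{\pi}{4} \right)}}{256}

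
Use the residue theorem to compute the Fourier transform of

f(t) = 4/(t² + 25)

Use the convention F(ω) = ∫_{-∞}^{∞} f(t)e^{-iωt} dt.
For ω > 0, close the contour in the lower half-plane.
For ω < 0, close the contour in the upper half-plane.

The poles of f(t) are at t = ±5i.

Let g(z) = f(z)e^{-iωz}; for large |z| the factor e^{-iωz} decays in the lower half-plane when ω > 0 and in the upper half-plane when ω < 0.

Case ω > 0 (lower half-plane, clockwise contour ⇒ F(ω) = -2πi·ΣRes):
  Res_{z = - 5 i} g(z) = \frac{2 i e^{- 5 \omega}}{5}
  F(ω) = -2πi·ΣRes = \frac{4 \pi e^{- 5 \omega}}{5}

Case ω < 0 (upper half-plane, counterclockwise contour ⇒ F(ω) = +2πi·ΣRes):
  Res_{z = 5 i} g(z) = - \frac{2 i e^{5 \omega}}{5}
  F(ω) = 2πi·ΣRes = \frac{4 \pi e^{5 \omega}}{5}

Both cases combine into a single formula in |ω|:

F(ω) = \frac{4 \pi e^{- 5 \left|{\omega}\right|}}{5}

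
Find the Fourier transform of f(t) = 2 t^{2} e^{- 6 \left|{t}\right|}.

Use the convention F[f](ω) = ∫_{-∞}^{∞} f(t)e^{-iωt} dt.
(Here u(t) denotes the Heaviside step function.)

F(ω) = \frac{144 \left(12 - \omega^{2}\right)}{\left(\omega^{2} + 36\right)^{3}}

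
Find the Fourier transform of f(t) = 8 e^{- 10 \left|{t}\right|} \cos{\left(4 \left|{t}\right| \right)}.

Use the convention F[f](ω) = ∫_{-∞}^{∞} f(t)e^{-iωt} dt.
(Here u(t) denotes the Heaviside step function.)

F(ω) = \frac{160 \left(\omega^{2} + 116\right)}{\omega^{4} + 168 \omega^{2} + 13456}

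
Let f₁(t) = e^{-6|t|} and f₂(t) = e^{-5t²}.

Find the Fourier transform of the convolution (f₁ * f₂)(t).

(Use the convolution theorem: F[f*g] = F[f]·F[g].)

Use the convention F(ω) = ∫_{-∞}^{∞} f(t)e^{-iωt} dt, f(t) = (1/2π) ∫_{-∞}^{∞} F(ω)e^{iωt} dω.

F[f₁*f₂](ω) = \frac{12 \sqrt{5} \sqrt{\pi} e^{- \frac{\omega^{2}}{20}}}{5 \left(\omega^{2} + 36\right)}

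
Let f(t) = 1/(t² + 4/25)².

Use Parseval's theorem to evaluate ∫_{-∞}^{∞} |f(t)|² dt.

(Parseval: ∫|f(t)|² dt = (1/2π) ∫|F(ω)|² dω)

∫|f(t)|² dt = \frac{390625 \pi}{2048}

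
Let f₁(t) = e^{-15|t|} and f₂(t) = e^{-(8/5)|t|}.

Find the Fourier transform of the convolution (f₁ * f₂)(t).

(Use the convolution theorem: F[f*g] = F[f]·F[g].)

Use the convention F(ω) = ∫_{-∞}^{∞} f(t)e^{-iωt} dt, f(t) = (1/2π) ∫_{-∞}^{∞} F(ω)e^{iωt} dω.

F[f₁*f₂](ω) = \frac{2400}{\left(\omega^{2} + 225\right) \left(25 \omega^{2} + 64\right)}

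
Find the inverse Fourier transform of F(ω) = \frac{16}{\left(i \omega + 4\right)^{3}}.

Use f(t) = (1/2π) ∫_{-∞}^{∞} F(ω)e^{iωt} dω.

f(t) = 8 t^{2} e^{- 4 t} u\left(t\right)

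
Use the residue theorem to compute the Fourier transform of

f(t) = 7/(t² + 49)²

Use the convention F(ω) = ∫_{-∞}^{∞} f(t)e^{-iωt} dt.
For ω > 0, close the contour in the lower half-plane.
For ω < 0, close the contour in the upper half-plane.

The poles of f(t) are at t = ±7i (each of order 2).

Let g(z) = f(z)e^{-iωz}; for large |z| the factor e^{-iωz} decays in the lower half-plane when ω > 0 and in the upper half-plane when ω < 0.

Case ω > 0 (lower half-plane, clockwise contour ⇒ F(ω) = -2πi·ΣRes):
  Res_{z = - 7 i} g(z) = \frac{i \left(7 \omega + 1\right) e^{- 7 \omega}}{196} (pole of order 2)
  F(ω) = -2πi·ΣRes = \frac{\pi \left(7 \omega + 1\right) e^{- 7 \omega}}{98}

Case ω < 0 (upper half-plane, counterclockwise contour ⇒ F(ω) = +2πi·ΣRes):
  Res_{z = 7 i} g(z) = \frac{i \left(7 \omega - 1\right) e^{7 \omega}}{196} (pole of order 2)
  F(ω) = 2πi·ΣRes = \frac{\pi \left(1 - 7 \omega\right) e^{7 \omega}}{98}

Both cases combine into a single formula in |ω|:

F(ω) = \frac{\pi \left(7 \left|{\omega}\right| + 1\right) e^{- 7 \left|{\omega}\right|}}{98}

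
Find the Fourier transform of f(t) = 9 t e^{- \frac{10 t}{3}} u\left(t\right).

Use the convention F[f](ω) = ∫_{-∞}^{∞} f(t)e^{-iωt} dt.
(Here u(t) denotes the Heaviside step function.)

F(ω) = \frac{81}{\left(3 i \omega + 10\right)^{2}}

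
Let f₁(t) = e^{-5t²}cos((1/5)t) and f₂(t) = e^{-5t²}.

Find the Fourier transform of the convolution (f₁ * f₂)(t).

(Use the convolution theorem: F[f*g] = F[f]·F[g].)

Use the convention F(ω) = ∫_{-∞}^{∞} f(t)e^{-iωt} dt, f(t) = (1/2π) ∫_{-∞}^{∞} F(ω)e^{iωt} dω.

F[f₁*f₂](ω) = \frac{\pi \left(e^{\frac{\omega}{25}} + 1\right) e^{- \frac{\omega^{2}}{10} - \frac{\omega}{50} - \frac{1}{500}}}{10}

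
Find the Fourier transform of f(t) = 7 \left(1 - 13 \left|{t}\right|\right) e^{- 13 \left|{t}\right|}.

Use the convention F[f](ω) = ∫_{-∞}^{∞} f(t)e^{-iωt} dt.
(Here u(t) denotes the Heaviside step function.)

F(ω) = \frac{364 \omega^{2}}{\left(\omega^{2} + 169\right)^{2}}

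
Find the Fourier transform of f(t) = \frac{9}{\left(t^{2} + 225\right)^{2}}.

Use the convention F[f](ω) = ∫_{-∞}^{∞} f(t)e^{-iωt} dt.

F(ω) = \frac{\pi \left(15 \left|{\omega}\right| + 1\right) e^{- 15 \left|{\omega}\right|}}{750}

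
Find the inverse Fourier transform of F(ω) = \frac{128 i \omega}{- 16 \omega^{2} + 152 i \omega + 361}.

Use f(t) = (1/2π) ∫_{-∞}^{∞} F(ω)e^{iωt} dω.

f(t) = 8 \left(1 - \frac{19 t}{4}\right) e^{- \frac{19 t}{4}} u\left(t\right)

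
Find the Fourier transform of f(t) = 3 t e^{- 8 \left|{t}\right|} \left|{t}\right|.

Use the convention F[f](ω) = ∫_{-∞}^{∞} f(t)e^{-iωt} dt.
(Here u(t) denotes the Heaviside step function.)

F(ω) = \frac{12 i \omega \left(\omega^{2} - 192\right)}{\left(\omega^{2} + 64\right)^{3}}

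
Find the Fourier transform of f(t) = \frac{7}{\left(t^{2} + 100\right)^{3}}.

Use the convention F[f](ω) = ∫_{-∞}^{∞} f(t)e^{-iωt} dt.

F(ω) = \frac{7 \pi \left(100 \omega^{2} + 30 \left|{\omega}\right| + 3\right) e^{- 10 \left|{\omega}\right|}}{800000}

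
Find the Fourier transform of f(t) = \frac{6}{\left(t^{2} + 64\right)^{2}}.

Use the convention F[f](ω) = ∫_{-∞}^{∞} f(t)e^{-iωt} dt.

F(ω) = \frac{3 \pi \left(8 \left|{\omega}\right| + 1\right) e^{- 8 \left|{\omega}\right|}}{512}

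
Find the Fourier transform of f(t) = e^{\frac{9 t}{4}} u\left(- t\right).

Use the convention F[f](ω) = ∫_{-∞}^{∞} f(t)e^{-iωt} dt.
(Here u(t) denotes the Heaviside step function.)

F(ω) = - \frac{4}{4 i \omega - 9}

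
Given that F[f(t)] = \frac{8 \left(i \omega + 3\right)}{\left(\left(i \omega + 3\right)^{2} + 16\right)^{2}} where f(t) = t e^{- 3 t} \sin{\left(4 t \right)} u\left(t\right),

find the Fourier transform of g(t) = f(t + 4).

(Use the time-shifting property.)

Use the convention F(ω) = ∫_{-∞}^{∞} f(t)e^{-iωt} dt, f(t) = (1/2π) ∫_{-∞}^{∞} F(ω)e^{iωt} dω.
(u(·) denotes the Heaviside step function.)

F[g](ω) = \frac{8 \left(i \omega + 3\right) e^{4 i \omega}}{\left(\left(i \omega + 3\right)^{2} + 16\right)^{2}}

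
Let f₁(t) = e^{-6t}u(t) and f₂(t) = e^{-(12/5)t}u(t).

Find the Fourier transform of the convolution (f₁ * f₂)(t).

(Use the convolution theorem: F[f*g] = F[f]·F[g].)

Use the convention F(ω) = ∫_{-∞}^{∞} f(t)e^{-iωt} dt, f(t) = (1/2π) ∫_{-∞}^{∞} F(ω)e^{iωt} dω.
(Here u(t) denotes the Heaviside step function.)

F[f₁*f₂](ω) = \frac{5}{\left(i \omega + 6\right) \left(5 i \omega + 12\right)}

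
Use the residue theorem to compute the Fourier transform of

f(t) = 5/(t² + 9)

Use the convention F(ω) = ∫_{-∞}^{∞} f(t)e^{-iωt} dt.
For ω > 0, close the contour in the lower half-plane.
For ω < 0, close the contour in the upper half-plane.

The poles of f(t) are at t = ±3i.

Let g(z) = f(z)e^{-iωz}; for large |z| the factor e^{-iωz} decays in the lower half-plane when ω > 0 and in the upper half-plane when ω < 0.

Case ω > 0 (lower half-plane, clockwise contour ⇒ F(ω) = -2πi·ΣRes):
  Res_{z = - 3 i} g(z) = \frac{5 i e^{- 3 \omega}}{6}
  F(ω) = -2πi·ΣRes = \frac{5 \pi e^{- 3 \omega}}{3}

Case ω < 0 (upper half-plane, counterclockwise contour ⇒ F(ω) = +2πi·ΣRes):
  Res_{z = 3 i} g(z) = - \frac{5 i e^{3 \omega}}{6}
  F(ω) = 2πi·ΣRes = \frac{5 \pi e^{3 \omega}}{3}

Both cases combine into a single formula in |ω|:

F(ω) = \frac{5 \pi e^{- 3 \left|{\omega}\right|}}{3}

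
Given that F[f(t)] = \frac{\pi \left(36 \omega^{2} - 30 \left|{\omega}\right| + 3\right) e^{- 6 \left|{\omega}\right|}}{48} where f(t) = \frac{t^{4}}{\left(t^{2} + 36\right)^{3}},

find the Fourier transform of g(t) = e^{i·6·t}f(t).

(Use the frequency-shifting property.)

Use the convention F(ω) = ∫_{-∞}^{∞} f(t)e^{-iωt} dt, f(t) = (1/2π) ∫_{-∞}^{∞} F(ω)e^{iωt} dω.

F[g](ω) = \frac{\pi \left(12 \left(\omega - 6\right)^{2} - 10 \left|{\omega - 6}\right| + 1\right) e^{- 6 \left|{\omega - 6}\right|}}{16}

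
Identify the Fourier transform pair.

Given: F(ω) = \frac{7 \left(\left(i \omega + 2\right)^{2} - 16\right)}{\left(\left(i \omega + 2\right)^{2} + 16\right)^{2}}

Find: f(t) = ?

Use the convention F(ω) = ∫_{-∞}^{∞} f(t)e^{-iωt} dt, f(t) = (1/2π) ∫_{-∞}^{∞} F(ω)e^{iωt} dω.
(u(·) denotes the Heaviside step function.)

f(t) = 7 t e^{- 2 t} \cos{\left(4 t \right)} u\left(t\right)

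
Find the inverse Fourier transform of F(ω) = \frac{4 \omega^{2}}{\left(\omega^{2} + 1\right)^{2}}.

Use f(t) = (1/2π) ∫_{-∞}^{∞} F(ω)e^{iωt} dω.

f(t) = \left(1 - \left|{t}\right|\right) e^{- \left|{t}\right|}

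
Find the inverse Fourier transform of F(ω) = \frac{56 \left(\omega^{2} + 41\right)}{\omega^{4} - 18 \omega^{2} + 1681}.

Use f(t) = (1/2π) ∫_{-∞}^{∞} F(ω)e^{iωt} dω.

f(t) = 7 e^{- 4 \left|{t}\right|} \cos{\left(5 \left|{t}\right| \right)}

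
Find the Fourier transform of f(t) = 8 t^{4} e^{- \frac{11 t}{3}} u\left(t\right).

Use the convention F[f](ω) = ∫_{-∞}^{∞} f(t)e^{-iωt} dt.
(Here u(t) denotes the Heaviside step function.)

F(ω) = \frac{46656}{\left(3 i \omega + 11\right)^{5}}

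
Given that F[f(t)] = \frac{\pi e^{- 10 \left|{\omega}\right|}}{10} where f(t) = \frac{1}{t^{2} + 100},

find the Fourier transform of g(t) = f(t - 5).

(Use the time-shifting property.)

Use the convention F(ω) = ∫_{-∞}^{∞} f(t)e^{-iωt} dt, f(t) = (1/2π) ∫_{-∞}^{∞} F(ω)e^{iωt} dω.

F[g](ω) = \frac{\pi e^{- 5 i \omega - 10 \left|{\omega}\right|}}{10}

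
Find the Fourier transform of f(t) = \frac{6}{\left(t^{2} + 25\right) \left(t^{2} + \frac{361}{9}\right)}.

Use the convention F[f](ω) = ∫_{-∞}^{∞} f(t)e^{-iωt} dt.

F(ω) = \frac{27 \pi e^{- 5 \left|{\omega}\right|}}{340} - \frac{81 \pi e^{- \frac{19 \left|{\omega}\right|}{3}}}{1292}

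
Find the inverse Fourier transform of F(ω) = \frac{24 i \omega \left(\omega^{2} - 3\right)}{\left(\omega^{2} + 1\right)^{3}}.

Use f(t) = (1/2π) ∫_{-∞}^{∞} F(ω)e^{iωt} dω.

f(t) = 6 t e^{- \left|{t}\right|} \left|{t}\right|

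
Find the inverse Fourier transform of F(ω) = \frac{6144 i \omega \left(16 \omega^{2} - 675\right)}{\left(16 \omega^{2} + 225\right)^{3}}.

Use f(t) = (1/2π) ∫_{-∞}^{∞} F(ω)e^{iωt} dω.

f(t) = 6 t e^{- \frac{15 \left|{t}\right|}{4}} \left|{t}\right|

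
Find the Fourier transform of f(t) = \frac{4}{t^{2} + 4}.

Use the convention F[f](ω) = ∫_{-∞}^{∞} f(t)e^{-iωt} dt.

F(ω) = 2 \pi e^{- 2 \left|{\omega}\right|}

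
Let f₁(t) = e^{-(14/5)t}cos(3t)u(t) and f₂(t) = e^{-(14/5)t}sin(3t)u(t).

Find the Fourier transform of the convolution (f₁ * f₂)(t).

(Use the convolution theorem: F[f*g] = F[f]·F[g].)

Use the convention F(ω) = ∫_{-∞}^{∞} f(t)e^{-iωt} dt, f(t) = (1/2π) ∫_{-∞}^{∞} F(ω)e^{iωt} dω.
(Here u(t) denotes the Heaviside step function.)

F[f₁*f₂](ω) = \frac{375 \left(5 i \omega + 14\right)}{\left(\left(5 i \omega + 14\right)^{2} + 225\right)^{2}}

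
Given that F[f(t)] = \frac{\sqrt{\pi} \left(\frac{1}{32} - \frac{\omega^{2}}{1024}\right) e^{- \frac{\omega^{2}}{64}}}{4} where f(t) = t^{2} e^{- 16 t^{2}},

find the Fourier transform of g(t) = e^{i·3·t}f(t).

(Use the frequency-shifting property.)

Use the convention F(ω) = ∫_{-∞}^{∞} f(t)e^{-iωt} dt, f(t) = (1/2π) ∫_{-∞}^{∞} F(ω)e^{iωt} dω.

F[g](ω) = \frac{\sqrt{\pi} \left(32 - \left(\omega - 3\right)^{2}\right) e^{- \frac{\left(\omega - 3\right)^{2}}{64}}}{4096}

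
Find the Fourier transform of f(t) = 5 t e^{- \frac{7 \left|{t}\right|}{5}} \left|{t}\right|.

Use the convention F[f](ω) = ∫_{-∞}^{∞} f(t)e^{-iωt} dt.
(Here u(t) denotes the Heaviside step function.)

F(ω) = \frac{12500 i \omega \left(25 \omega^{2} - 147\right)}{\left(25 \omega^{2} + 49\right)^{3}}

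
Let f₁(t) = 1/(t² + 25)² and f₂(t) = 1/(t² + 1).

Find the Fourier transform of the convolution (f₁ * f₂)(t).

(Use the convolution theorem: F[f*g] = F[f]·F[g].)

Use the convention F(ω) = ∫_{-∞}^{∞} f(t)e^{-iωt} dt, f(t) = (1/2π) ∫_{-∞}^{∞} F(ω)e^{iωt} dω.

F[f₁*f₂](ω) = \frac{\pi^{2} \left(5 \left|{\omega}\right| + 1\right) e^{- 6 \left|{\omega}\right|}}{250}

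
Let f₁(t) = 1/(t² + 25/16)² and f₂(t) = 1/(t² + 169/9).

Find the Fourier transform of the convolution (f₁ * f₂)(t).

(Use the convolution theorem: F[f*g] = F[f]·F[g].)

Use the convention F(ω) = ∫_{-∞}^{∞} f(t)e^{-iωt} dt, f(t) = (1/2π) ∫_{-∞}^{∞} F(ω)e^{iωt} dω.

F[f₁*f₂](ω) = \frac{24 \pi^{2} \left(5 \left|{\omega}\right| + 4\right) e^{- \frac{67 \left|{\omega}\right|}{12}}}{1625}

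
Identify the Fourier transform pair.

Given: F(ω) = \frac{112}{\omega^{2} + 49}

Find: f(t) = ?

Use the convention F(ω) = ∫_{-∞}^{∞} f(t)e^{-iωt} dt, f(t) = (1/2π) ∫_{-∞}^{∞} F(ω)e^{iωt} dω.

f(t) = 8 e^{- 7 \left|{t}\right|}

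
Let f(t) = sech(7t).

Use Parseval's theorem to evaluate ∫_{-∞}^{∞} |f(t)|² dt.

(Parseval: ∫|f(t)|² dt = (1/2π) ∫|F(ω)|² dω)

∫|f(t)|² dt = \frac{2}{7}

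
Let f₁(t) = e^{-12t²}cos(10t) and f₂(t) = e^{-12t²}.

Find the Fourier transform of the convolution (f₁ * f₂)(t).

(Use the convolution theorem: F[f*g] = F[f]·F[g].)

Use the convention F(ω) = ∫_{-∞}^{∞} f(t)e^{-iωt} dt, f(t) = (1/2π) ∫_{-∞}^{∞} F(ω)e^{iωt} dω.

F[f₁*f₂](ω) = \frac{\pi \left(e^{\frac{5 \omega}{6}} + 1\right) e^{- \frac{\omega^{2}}{24} - \frac{5 \omega}{12} - \frac{25}{12}}}{24}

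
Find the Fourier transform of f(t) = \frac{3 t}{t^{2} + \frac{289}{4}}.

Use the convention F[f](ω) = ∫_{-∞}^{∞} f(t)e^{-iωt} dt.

F(ω) = - 3 i \pi e^{- \frac{17 \left|{\omega}\right|}{2}} \operatorname{sign}{\left(\omega \right)}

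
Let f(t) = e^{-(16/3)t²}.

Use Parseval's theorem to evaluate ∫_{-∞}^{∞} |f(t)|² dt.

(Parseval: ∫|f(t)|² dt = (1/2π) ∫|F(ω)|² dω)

∫|f(t)|² dt = \frac{\sqrt{6} \sqrt{\pi}}{8}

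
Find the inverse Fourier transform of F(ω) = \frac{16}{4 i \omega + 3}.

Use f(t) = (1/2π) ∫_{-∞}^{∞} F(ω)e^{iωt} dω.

f(t) = 4 e^{- \frac{3 t}{4}} u\left(t\right)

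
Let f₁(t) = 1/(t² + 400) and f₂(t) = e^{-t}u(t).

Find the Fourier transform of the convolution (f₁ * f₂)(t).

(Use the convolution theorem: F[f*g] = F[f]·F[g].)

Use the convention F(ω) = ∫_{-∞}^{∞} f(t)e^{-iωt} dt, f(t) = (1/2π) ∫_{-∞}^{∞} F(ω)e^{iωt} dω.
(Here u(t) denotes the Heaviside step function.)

F[f₁*f₂](ω) = \frac{\pi e^{- 20 \left|{\omega}\right|}}{20 \left(i \omega + 1\right)}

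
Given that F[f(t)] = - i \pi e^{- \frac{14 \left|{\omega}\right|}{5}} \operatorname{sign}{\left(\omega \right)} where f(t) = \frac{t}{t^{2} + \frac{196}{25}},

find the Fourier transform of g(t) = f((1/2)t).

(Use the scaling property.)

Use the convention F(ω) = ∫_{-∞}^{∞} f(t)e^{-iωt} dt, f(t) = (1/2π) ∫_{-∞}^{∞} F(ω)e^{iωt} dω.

F[g](ω) = - 2 i \pi e^{- \frac{28 \left|{\omega}\right|}{5}} \operatorname{sign}{\left(\omega \right)}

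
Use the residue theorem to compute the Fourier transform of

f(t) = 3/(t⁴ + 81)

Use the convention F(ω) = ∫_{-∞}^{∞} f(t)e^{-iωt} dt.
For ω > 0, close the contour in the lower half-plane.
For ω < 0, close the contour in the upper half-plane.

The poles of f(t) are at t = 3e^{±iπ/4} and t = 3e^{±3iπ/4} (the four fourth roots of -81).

Let g(z) = f(z)e^{-iωz}; for large |z| the factor e^{-iωz} decays in the lower half-plane when ω > 0 and in the upper half-plane when ω < 0.

Case ω > 0 (lower half-plane, clockwise contour ⇒ F(ω) = -2πi·ΣRes):
  Res_{z = - \frac{3 \sqrt{2}}{2} - \frac{3 \sqrt{2} i}{2}} g(z) = \frac{\sqrt{2} i \left(1 - i\right) e^{\frac{3 \sqrt{2} \omega \left(-1 + i\right)}{2}}}{72}
  Res_{z = \frac{3 \sqrt{2}}{2} - \frac{3 \sqrt{2} i}{2}} g(z) = \frac{\sqrt{2} i \left(1 + i\right) e^{- \frac{3 \sqrt{2} \omega \left(1 + i\right)}{2}}}{72}
  F(ω) = -2πi·ΣRes = \frac{\sqrt{2} \pi \left(1 - i\right) \left(e^{3 \sqrt{2} i \omega} + i\right) e^{- \frac{3 \sqrt{2} \omega \left(1 + i\right)}{2}}}{36} = \frac{\pi e^{- \frac{3 \sqrt{2} \omega}{2}} \sin{\left(\frac{3 \sqrt{2} \omega}{2} + \frac{\pi}{4} \right)}}{9}

Case ω < 0 (upper half-plane, counterclockwise contour ⇒ F(ω) = +2πi·ΣRes):
  Res_{z = \frac{3 \sqrt{2}}{2} + \frac{3 \sqrt{2} i}{2}} g(z) = \frac{\sqrt{2} i \left(-1 + i\right) e^{\frac{3 \sqrt{2} \omega \left(1 - i\right)}{2}}}{72}
  Res_{z = - \frac{3 \sqrt{2}}{2} + \frac{3 \sqrt{2} i}{2}} g(z) = \frac{\sqrt{2} \left(1 - i\right) e^{\frac{3 \sqrt{2} \omega \left(1 + i\right)}{2}}}{72}
  F(ω) = 2πi·ΣRes = - \frac{\sqrt{2} i \pi \left(i \left(1 - i\right) e^{\frac{3 \sqrt{2} \omega \left(1 - i\right)}{2}} - \left(1 - i\right) e^{\frac{3 \sqrt{2} \omega \left(1 + i\right)}{2}}\right)}{36} = \frac{\pi e^{\frac{3 \sqrt{2} \omega}{2}} \cos{\left(\frac{3 \sqrt{2} \omega}{2} + \frac{\pi}{4} \right)}}{9}

Both cases combine into a single formula in |ω|:

F(ω) = \frac{\pi e^{- \frac{3 \sqrt{2} \left|{\omega}\right|}{2}} \sin{\left(\frac{3 \sqrt{2} \left|{\omega}\right|}{2} + \frac{\pi}{4} \right)}}{9}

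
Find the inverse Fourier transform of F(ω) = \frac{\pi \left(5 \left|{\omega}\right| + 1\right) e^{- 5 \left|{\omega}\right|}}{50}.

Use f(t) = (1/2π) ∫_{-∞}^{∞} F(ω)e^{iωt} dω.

f(t) = \frac{5}{\left(t^{2} + 25\right)^{2}}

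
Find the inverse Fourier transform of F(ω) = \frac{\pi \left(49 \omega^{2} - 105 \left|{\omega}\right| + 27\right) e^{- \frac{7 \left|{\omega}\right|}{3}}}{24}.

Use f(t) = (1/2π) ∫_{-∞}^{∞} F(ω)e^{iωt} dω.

f(t) = \frac{7 t^{4}}{\left(t^{2} + \frac{49}{9}\right)^{3}}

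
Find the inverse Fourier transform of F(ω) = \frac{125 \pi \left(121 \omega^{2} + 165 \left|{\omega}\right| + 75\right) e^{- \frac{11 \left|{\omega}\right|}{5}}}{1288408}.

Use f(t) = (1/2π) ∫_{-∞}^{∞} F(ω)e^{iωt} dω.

f(t) = \frac{1}{\left(t^{2} + \frac{121}{25}\right)^{3}}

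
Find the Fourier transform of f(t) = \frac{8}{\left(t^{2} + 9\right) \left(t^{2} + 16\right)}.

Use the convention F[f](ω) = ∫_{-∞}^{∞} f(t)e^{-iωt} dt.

F(ω) = \frac{2 \pi \left(4 e^{\left|{\omega}\right|} - 3\right) e^{- 4 \left|{\omega}\right|}}{21}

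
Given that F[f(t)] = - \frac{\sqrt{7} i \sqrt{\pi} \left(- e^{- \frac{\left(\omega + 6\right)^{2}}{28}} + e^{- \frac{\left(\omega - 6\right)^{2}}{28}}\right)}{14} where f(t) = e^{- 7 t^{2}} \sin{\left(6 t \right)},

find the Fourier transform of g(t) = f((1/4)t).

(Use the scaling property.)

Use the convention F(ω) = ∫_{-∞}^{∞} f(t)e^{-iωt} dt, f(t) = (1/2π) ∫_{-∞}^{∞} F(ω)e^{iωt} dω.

F[g](ω) = \frac{2 \sqrt{7} i \sqrt{\pi} \left(1 - e^{\frac{24 \omega}{7}}\right) e^{- \frac{4 \omega^{2}}{7} - \frac{12 \omega}{7} - \frac{9}{7}}}{7}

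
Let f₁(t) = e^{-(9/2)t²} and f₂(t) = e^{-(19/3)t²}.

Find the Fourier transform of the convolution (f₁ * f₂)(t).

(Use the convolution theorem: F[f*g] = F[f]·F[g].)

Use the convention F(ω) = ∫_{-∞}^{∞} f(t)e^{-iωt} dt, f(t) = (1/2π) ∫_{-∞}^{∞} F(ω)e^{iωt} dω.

F[f₁*f₂](ω) = \frac{\sqrt{114} \pi e^{- \frac{65 \omega^{2}}{684}}}{57}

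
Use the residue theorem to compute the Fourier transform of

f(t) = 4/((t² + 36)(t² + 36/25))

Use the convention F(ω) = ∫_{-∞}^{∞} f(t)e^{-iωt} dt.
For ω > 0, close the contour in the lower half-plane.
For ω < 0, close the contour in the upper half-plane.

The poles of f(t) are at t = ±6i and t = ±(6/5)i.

Let g(z) = f(z)e^{-iωz}; for large |z| the factor e^{-iωz} decays in the lower half-plane when ω > 0 and in the upper half-plane when ω < 0.

Case ω > 0 (lower half-plane, clockwise contour ⇒ F(ω) = -2πi·ΣRes):
  Res_{z = - 6 i} g(z) = - \frac{25 i e^{- 6 \omega}}{2592}
  Res_{z = - \frac{6 i}{5}} g(z) = \frac{125 i e^{- \frac{6 \omega}{5}}}{2592}
  F(ω) = -2πi·ΣRes = - \frac{25 \pi e^{- 6 \omega}}{1296} + \frac{125 \pi e^{- \frac{6 \omega}{5}}}{1296}

Case ω < 0 (upper half-plane, counterclockwise contour ⇒ F(ω) = +2πi·ΣRes):
  Res_{z = 6 i} g(z) = \frac{25 i e^{6 \omega}}{2592}
  Res_{z = \frac{6 i}{5}} g(z) = - \frac{125 i e^{\frac{6 \omega}{5}}}{2592}
  F(ω) = 2πi·ΣRes = \frac{25 \pi \left(5 e^{\frac{6 \omega}{5}} - e^{6 \omega}\right)}{1296}

Both cases combine into a single formula in |ω|:

F(ω) = - \frac{25 \pi e^{- 6 \left|{\omega}\right|}}{1296} + \frac{125 \pi e^{- \frac{6 \left|{\omega}\right|}{5}}}{1296}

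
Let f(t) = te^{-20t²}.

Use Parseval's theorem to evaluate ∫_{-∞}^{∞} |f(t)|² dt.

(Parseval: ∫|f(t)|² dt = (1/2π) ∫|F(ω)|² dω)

∫|f(t)|² dt = \frac{\sqrt{10} \sqrt{\pi}}{1600}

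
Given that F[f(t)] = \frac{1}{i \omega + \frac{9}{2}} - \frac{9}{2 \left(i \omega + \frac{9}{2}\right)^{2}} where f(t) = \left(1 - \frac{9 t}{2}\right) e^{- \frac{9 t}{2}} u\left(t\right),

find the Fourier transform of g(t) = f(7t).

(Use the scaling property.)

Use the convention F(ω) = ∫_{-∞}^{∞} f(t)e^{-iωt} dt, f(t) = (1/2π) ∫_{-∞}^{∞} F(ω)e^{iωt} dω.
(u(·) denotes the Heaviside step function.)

F[g](ω) = \frac{4 i \omega}{- 4 \omega^{2} + 252 i \omega + 3969}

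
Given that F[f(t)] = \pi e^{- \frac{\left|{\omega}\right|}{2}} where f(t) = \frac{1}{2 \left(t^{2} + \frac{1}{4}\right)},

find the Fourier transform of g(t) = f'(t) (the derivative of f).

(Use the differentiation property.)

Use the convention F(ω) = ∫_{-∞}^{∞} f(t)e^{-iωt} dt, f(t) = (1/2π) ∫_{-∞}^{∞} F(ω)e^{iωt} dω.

F[g](ω) = i \pi \omega e^{- \frac{\left|{\omega}\right|}{2}}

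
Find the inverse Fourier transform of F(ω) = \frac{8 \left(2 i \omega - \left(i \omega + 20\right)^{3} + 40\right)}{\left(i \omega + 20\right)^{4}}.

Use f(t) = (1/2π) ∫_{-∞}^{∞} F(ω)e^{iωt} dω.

f(t) = 8 \left(t^{2} - 1\right) e^{- 20 t} u\left(t\right)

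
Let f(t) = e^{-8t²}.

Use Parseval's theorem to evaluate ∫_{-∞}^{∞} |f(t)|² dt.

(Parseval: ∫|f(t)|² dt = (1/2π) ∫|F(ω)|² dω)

∫|f(t)|² dt = \frac{\sqrt{\pi}}{4}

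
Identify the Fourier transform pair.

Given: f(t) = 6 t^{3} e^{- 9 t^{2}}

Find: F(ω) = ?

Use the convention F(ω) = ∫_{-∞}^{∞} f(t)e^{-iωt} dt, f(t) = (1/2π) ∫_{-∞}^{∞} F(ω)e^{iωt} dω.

F(ω) = \frac{i \sqrt{\pi} \omega \left(\omega^{2} - 54\right) e^{- \frac{\omega^{2}}{36}}}{2916}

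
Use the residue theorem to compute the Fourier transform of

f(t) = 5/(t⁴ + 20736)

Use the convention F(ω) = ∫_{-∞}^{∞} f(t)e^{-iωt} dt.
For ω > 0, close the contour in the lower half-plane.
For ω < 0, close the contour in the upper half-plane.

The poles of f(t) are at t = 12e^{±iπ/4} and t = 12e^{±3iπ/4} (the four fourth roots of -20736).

Let g(z) = f(z)e^{-iωz}; for large |z| the factor e^{-iωz} decays in the lower half-plane when ω > 0 and in the upper half-plane when ω < 0.

Case ω > 0 (lower half-plane, clockwise contour ⇒ F(ω) = -2πi·ΣRes):
  Res_{z = - 6 \sqrt{2} - 6 \sqrt{2} i} g(z) = \frac{5 \sqrt{2} i \left(1 - i\right) e^{6 \sqrt{2} \omega \left(-1 + i\right)}}{13824}
  Res_{z = 6 \sqrt{2} - 6 \sqrt{2} i} g(z) = \frac{5 \sqrt{2} i \left(1 + i\right) e^{- 6 \sqrt{2} \omega \left(1 + i\right)}}{13824}
  F(ω) = -2πi·ΣRes = \frac{5 \sqrt{2} \pi \left(1 - i\right) \left(e^{12 \sqrt{2} i \omega} + i\right) e^{- 6 \sqrt{2} \omega \left(1 + i\right)}}{6912} = \frac{5 \pi e^{- 6 \sqrt{2} \omega} \sin{\left(6 \sqrt{2} \omega + \frac{\pi}{4} \right)}}{1728}

Case ω < 0 (upper half-plane, counterclockwise contour ⇒ F(ω) = +2πi·ΣRes):
  Res_{z = 6 \sqrt{2} + 6 \sqrt{2} i} g(z) = \frac{5 \sqrt{2} i \left(-1 + i\right) e^{6 \sqrt{2} \omega \left(1 - i\right)}}{13824}
  Res_{z = - 6 \sqrt{2} + 6 \sqrt{2} i} g(z) = \frac{5 \sqrt{2} \left(1 - i\right) e^{6 \sqrt{2} \omega \left(1 + i\right)}}{13824}
  F(ω) = 2πi·ΣRes = - \frac{5 \sqrt{2} i \pi \left(i \left(1 - i\right) e^{6 \sqrt{2} \omega \left(1 - i\right)} - \left(1 - i\right) e^{6 \sqrt{2} \omega \left(1 + i\right)}\right)}{6912} = \frac{5 \pi e^{6 \sqrt{2} \omega} \cos{\left(6 \sqrt{2} \omega + \frac{\pi}{4} \right)}}{1728}

Both cases combine into a single formula in |ω|:

F(ω) = \frac{5 \pi e^{- 6 \sqrt{2} \left|{\omega}\right|} \sin{\left(6 \sqrt{2} \left|{\omega}\right| + \frac{\pi}{4} \right)}}{1728}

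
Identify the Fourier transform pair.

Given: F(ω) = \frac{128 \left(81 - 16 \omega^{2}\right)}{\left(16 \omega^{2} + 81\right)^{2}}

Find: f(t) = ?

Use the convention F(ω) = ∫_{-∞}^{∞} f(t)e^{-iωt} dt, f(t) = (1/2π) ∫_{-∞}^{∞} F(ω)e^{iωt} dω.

f(t) = 4 e^{- \frac{9 \left|{t}\right|}{4}} \left|{t}\right|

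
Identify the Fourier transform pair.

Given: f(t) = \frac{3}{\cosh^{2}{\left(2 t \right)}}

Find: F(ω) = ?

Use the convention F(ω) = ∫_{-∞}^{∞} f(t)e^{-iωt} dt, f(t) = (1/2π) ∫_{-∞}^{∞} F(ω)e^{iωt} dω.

F(ω) = \frac{3 \pi \omega}{4 \sinh{\left(\frac{\pi \omega}{4} \right)}}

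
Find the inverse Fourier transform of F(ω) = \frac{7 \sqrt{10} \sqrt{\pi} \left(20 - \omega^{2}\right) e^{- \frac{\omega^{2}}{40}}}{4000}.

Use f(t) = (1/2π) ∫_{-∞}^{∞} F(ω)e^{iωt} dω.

f(t) = 7 t^{2} e^{- 10 t^{2}}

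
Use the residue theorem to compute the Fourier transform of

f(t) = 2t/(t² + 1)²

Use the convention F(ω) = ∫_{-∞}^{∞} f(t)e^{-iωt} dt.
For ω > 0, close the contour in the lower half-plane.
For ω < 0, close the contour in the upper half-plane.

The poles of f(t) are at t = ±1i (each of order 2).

Let g(z) = f(z)e^{-iωz}; for large |z| the factor e^{-iωz} decays in the lower half-plane when ω > 0 and in the upper half-plane when ω < 0.

Case ω > 0 (lower half-plane, clockwise contour ⇒ F(ω) = -2πi·ΣRes):
  Res_{z = - i} g(z) = \frac{\omega e^{- \omega}}{2} (pole of order 2)
  F(ω) = -2πi·ΣRes = - i \pi \omega e^{- \omega}

Case ω < 0 (upper half-plane, counterclockwise contour ⇒ F(ω) = +2πi·ΣRes):
  Res_{z = i} g(z) = - \frac{\omega e^{\omega}}{2} (pole of order 2)
  F(ω) = 2πi·ΣRes = - i \pi \omega e^{\omega}

Both cases combine into a single formula in |ω|:

F(ω) = - i \pi \omega e^{- \left|{\omega}\right|}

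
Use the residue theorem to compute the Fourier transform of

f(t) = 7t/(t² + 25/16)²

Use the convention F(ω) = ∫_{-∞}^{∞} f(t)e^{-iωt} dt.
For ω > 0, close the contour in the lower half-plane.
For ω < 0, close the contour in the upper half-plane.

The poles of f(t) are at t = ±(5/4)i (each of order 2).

Let g(z) = f(z)e^{-iωz}; for large |z| the factor e^{-iωz} decays in the lower half-plane when ω > 0 and in the upper half-plane when ω < 0.

Case ω > 0 (lower half-plane, clockwise contour ⇒ F(ω) = -2πi·ΣRes):
  Res_{z = - \frac{5 i}{4}} g(z) = \frac{7 \omega e^{- \frac{5 \omega}{4}}}{5} (pole of order 2)
  F(ω) = -2πi·ΣRes = - \frac{14 i \pi \omega e^{- \frac{5 \omega}{4}}}{5}

Case ω < 0 (upper half-plane, counterclockwise contour ⇒ F(ω) = +2πi·ΣRes):
  Res_{z = \frac{5 i}{4}} g(z) = - \frac{7 \omega e^{\frac{5 \omega}{4}}}{5} (pole of order 2)
  F(ω) = 2πi·ΣRes = - \frac{14 i \pi \omega e^{\frac{5 \omega}{4}}}{5}

Both cases combine into a single formula in |ω|:

F(ω) = - \frac{14 i \pi \omega e^{- \frac{5 \left|{\omega}\right|}{4}}}{5}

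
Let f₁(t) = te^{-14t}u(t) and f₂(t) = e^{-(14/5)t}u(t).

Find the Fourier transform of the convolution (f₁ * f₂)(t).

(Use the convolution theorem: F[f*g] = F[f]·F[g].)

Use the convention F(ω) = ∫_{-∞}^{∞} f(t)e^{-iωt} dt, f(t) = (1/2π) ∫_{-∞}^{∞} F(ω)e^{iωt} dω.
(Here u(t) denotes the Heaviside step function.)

F[f₁*f₂](ω) = \frac{5}{\left(i \omega + 14\right)^{2} \left(5 i \omega + 14\right)}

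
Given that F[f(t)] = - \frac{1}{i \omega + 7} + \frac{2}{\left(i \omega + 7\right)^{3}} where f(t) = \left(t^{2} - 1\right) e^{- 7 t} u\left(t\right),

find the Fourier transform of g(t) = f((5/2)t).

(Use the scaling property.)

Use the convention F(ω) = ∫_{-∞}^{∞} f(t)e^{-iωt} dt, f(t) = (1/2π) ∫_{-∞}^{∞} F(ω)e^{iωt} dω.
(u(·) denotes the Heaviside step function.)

F[g](ω) = \frac{2 \left(100 i \omega - \left(2 i \omega + 35\right)^{3} + 1750\right)}{\left(2 i \omega + 35\right)^{4}}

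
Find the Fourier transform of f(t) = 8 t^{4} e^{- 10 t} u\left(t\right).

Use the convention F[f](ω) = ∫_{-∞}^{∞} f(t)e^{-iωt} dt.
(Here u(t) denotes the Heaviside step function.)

F(ω) = \frac{192}{\left(i \omega + 10\right)^{5}}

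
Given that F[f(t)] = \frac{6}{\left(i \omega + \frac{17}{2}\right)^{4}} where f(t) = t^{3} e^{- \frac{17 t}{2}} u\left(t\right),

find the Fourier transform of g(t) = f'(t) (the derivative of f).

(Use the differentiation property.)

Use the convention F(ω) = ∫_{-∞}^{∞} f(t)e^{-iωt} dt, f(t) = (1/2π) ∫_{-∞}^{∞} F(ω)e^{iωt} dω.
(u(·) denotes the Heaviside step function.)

F[g](ω) = \frac{96 i \omega}{\left(2 i \omega + 17\right)^{4}}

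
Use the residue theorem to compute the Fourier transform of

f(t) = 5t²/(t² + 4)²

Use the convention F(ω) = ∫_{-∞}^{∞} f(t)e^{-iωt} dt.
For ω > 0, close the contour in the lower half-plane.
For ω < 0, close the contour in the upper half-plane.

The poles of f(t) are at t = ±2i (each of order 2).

Let g(z) = f(z)e^{-iωz}; for large |z| the factor e^{-iωz} decays in the lower half-plane when ω > 0 and in the upper half-plane when ω < 0.

Case ω > 0 (lower half-plane, clockwise contour ⇒ F(ω) = -2πi·ΣRes):
  Res_{z = - 2 i} g(z) = \frac{5 i \left(1 - 2 \omega\right) e^{- 2 \omega}}{8} (pole of order 2)
  F(ω) = -2πi·ΣRes = \frac{5 \pi \left(1 - 2 \omega\right) e^{- 2 \omega}}{4}

Case ω < 0 (upper half-plane, counterclockwise contour ⇒ F(ω) = +2πi·ΣRes):
  Res_{z = 2 i} g(z) = \frac{5 i \left(- 2 \omega - 1\right) e^{2 \omega}}{8} (pole of order 2)
  F(ω) = 2πi·ΣRes = \frac{5 \pi \left(2 \omega + 1\right) e^{2 \omega}}{4}

Both cases combine into a single formula in |ω|:

F(ω) = \frac{5 \pi \left(1 - 2 \left|{\omega}\right|\right) e^{- 2 \left|{\omega}\right|}}{4}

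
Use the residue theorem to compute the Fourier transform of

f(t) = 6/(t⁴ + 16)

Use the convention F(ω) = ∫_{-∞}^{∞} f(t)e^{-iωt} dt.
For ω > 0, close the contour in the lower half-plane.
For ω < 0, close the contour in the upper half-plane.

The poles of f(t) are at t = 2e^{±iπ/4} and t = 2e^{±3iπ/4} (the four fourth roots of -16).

Let g(z) = f(z)e^{-iωz}; for large |z| the factor e^{-iωz} decays in the lower half-plane when ω > 0 and in the upper half-plane when ω < 0.

Case ω > 0 (lower half-plane, clockwise contour ⇒ F(ω) = -2πi·ΣRes):
  Res_{z = - \sqrt{2} - \sqrt{2} i} g(z) = \frac{3 \sqrt{2} i \left(1 - i\right) e^{\sqrt{2} \omega \left(-1 + i\right)}}{32}
  Res_{z = \sqrt{2} - \sqrt{2} i} g(z) = \frac{3 \sqrt{2} i \left(1 + i\right) e^{- \sqrt{2} \omega \left(1 + i\right)}}{32}
  F(ω) = -2πi·ΣRes = \frac{3 \sqrt{2} \pi \left(1 - i\right) \left(e^{2 \sqrt{2} i \omega} + i\right) e^{- \sqrt{2} \omega \left(1 + i\right)}}{16} = \frac{3 \pi e^{- \sqrt{2} \omega} \sin{\left(\sqrt{2} \omega + \frac{\pi}{4} \right)}}{4}

Case ω < 0 (upper half-plane, counterclockwise contour ⇒ F(ω) = +2πi·ΣRes):
  Res_{z = \sqrt{2} + \sqrt{2} i} g(z) = \frac{3 \sqrt{2} i \left(-1 + i\right) e^{\sqrt{2} \omega \left(1 - i\right)}}{32}
  Res_{z = - \sqrt{2} + \sqrt{2} i} g(z) = \frac{3 \sqrt{2} \left(1 - i\right) e^{\sqrt{2} \omega \left(1 + i\right)}}{32}
  F(ω) = 2πi·ΣRes = - \frac{3 \sqrt{2} i \pi \left(i \left(1 - i\right) e^{\sqrt{2} \omega \left(1 - i\right)} - \left(1 - i\right) e^{\sqrt{2} \omega \left(1 + i\right)}\right)}{16} = \frac{3 \pi e^{\sqrt{2} \omega} \cos{\left(\sqrt{2} \omega + \frac{\pi}{4} \right)}}{4}

Both cases combine into a single formula in |ω|:

F(ω) = \frac{3 \pi e^{- \sqrt{2} \left|{\omega}\right|} \sin{\left(\sqrt{2} \left|{\omega}\right| + \frac{\pi}{4} \right)}}{4}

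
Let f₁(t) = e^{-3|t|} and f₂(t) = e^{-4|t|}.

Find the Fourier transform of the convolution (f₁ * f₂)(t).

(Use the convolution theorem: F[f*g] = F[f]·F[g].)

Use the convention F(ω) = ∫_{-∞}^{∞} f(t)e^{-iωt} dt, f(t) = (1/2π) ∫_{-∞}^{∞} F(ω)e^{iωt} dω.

F[f₁*f₂](ω) = \frac{48}{\left(\omega^{2} + 9\right) \left(\omega^{2} + 16\right)}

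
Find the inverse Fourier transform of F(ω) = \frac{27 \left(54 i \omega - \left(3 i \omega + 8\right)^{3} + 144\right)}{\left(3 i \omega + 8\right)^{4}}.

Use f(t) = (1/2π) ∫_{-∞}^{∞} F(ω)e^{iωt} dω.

f(t) = 9 \left(t^{2} - 1\right) e^{- \frac{8 t}{3}} u\left(t\right)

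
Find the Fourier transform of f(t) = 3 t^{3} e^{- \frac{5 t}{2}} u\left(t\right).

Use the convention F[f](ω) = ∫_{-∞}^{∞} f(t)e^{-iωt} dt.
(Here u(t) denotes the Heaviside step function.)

F(ω) = \frac{288}{\left(2 i \omega + 5\right)^{4}}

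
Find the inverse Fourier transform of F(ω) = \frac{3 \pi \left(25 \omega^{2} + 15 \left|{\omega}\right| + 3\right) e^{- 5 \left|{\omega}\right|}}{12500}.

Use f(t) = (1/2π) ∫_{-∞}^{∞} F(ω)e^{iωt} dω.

f(t) = \frac{6}{\left(t^{2} + 25\right)^{3}}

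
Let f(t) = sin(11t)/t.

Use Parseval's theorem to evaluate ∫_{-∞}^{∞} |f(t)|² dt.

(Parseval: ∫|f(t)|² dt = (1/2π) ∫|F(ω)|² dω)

∫|f(t)|² dt = 11 \pi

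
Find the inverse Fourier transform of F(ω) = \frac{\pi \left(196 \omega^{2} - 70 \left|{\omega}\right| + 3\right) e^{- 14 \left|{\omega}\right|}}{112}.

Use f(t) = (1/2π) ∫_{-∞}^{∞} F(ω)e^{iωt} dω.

f(t) = \frac{t^{4}}{\left(t^{2} + 196\right)^{3}}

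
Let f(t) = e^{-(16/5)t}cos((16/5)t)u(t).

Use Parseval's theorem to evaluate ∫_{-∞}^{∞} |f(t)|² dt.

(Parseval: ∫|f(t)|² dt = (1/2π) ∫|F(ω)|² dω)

∫|f(t)|² dt = \frac{15}{128}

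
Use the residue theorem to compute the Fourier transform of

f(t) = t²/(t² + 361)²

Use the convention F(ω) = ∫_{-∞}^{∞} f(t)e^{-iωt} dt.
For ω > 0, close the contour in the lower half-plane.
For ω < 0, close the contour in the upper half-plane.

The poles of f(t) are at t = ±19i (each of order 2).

Let g(z) = f(z)e^{-iωz}; for large |z| the factor e^{-iωz} decays in the lower half-plane when ω > 0 and in the upper half-plane when ω < 0.

Case ω > 0 (lower half-plane, clockwise contour ⇒ F(ω) = -2πi·ΣRes):
  Res_{z = - 19 i} g(z) = \frac{i \left(1 - 19 \omega\right) e^{- 19 \omega}}{76} (pole of order 2)
  F(ω) = -2πi·ΣRes = \frac{\pi \left(1 - 19 \omega\right) e^{- 19 \omega}}{38}

Case ω < 0 (upper half-plane, counterclockwise contour ⇒ F(ω) = +2πi·ΣRes):
  Res_{z = 19 i} g(z) = \frac{i \left(- 19 \omega - 1\right) e^{19 \omega}}{76} (pole of order 2)
  F(ω) = 2πi·ΣRes = \frac{\pi \left(19 \omega + 1\right) e^{19 \omega}}{38}

Both cases combine into a single formula in |ω|:

F(ω) = \frac{\pi \left(1 - 19 \left|{\omega}\right|\right) e^{- 19 \left|{\omega}\right|}}{38}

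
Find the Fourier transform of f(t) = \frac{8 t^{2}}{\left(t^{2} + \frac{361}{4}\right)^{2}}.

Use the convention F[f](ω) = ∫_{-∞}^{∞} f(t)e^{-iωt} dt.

F(ω) = \frac{4 \pi \left(2 - 19 \left|{\omega}\right|\right) e^{- \frac{19 \left|{\omega}\right|}{2}}}{19}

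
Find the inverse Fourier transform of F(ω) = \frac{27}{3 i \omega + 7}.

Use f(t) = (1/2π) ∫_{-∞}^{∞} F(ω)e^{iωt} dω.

f(t) = 9 e^{- \frac{7 t}{3}} u\left(t\right)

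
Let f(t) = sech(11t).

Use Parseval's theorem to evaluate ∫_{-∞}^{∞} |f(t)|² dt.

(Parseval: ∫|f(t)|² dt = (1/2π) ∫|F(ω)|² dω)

∫|f(t)|² dt = \frac{2}{11}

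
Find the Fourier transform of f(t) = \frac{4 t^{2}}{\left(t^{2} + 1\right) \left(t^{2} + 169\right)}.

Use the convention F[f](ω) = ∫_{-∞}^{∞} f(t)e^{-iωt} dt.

F(ω) = \frac{\pi \left(13 - e^{12 \left|{\omega}\right|}\right) e^{- 13 \left|{\omega}\right|}}{42}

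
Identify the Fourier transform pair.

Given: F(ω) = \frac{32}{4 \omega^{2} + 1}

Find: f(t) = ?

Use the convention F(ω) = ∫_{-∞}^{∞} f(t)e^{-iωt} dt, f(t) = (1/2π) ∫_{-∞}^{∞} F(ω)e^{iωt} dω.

f(t) = 8 e^{- \frac{\left|{t}\right|}{2}}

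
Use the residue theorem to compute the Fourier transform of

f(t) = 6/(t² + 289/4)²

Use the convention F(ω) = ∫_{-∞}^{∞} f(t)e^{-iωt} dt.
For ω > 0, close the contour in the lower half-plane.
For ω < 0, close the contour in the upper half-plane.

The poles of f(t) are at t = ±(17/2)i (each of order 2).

Let g(z) = f(z)e^{-iωz}; for large |z| the factor e^{-iωz} decays in the lower half-plane when ω > 0 and in the upper half-plane when ω < 0.

Case ω > 0 (lower half-plane, clockwise contour ⇒ F(ω) = -2πi·ΣRes):
  Res_{z = - \frac{17 i}{2}} g(z) = \frac{6 i \left(17 \omega + 2\right) e^{- \frac{17 \omega}{2}}}{4913} (pole of order 2)
  F(ω) = -2πi·ΣRes = \frac{12 \pi \left(17 \omega + 2\right) e^{- \frac{17 \omega}{2}}}{4913}

Case ω < 0 (upper half-plane, counterclockwise contour ⇒ F(ω) = +2πi·ΣRes):
  Res_{z = \frac{17 i}{2}} g(z) = \frac{6 i \left(17 \omega - 2\right) e^{\frac{17 \omega}{2}}}{4913} (pole of order 2)
  F(ω) = 2πi·ΣRes = \frac{12 \pi \left(2 - 17 \omega\right) e^{\frac{17 \omega}{2}}}{4913}

Both cases combine into a single formula in |ω|:

F(ω) = \frac{12 \pi \left(17 \left|{\omega}\right| + 2\right) e^{- \frac{17 \left|{\omega}\right|}{2}}}{4913}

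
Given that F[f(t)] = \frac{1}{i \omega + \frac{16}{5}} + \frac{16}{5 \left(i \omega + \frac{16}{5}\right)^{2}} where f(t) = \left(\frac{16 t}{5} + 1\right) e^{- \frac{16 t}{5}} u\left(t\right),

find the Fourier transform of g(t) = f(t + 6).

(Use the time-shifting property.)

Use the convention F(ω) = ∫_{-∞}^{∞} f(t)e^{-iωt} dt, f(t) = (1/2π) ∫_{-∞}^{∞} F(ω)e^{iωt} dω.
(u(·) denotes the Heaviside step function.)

F[g](ω) = \frac{\left(- 25 i \omega - 160\right) e^{6 i \omega}}{25 \omega^{2} - 160 i \omega - 256}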